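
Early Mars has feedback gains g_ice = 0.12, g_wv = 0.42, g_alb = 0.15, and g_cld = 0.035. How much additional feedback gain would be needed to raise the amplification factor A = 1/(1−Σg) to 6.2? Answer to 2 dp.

0.11

Current total gain = 0.725.
Target gain for A = 6.2: g* = 1 − 1/6.2 = 0.8387.
Additional gain needed = 0.8387 − 0.725 = 0.11.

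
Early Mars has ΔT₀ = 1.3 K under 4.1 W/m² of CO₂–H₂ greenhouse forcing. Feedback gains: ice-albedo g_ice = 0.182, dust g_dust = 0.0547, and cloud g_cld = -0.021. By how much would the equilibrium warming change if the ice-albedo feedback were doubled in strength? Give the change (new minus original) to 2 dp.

Original: g = 0.2157, ΔT = 1.3/(1−0.2157) = 1.6575 K.
With doubled ice-albedo: g' = 0.3977, ΔT' = 1.3/(1−0.3977) = 2.1584 K.
Change = 2.1584 − 1.6575 = 0.50 K.

0.50 K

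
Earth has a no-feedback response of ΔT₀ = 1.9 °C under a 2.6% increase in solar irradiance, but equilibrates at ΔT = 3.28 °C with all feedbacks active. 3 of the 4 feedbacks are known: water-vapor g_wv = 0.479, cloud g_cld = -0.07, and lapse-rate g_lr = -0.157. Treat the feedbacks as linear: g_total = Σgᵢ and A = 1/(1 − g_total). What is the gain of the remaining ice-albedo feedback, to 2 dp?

Amplification A = ΔT/ΔT₀ = 3.28/1.9 = 1.726.
Total gain g = 1 − 1/A = 1 − 1/1.726 = 0.4206.
Known gains sum to 0.479 − 0.07 − 0.157 = 0.252.
g_ice = 0.4206 − 0.252 = 0.17.

0.17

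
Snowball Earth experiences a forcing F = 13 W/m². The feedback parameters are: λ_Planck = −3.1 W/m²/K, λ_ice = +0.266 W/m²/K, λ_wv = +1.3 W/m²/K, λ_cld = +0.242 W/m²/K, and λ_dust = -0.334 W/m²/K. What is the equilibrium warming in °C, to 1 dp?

Net feedback parameter λ = (−3.1) + (+0.266) + (+1.3) + (+0.242) + (-0.334) = -1.626 W/m²/K.
ΔT = −F/λ = −13/(-1.626) = 8.0 °C.

8.0 °C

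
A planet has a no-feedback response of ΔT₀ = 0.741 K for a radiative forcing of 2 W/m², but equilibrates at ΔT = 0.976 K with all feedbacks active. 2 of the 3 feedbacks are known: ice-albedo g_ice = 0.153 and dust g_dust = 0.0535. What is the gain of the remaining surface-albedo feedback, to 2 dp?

Amplification A = ΔT/ΔT₀ = 0.976/0.741 = 1.317.
Total gain g = 1 − 1/A = 1 − 1/1.317 = 0.2407.
Known gains sum to 0.153 + 0.0535 = 0.2065.
g_alb = 0.2407 − 0.2065 = 0.03.

0.03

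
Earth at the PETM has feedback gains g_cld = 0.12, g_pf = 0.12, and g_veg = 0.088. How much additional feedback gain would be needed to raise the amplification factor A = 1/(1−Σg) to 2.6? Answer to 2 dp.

0.29

Current total gain = 0.328.
Target gain for A = 2.6: g* = 1 − 1/2.6 = 0.6154.
Additional gain needed = 0.6154 − 0.328 = 0.29.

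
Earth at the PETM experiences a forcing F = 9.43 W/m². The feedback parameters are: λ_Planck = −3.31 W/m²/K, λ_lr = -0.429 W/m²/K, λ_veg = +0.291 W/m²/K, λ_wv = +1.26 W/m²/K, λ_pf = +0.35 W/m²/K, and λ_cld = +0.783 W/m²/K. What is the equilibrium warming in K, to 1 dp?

Net feedback parameter λ = (−3.31) + (-0.429) + (+0.291) + (+1.26) + (+0.35) + (+0.783) = -1.055 W/m²/K.
ΔT = −F/λ = −9.43/(-1.055) = 8.9 K.

8.9 K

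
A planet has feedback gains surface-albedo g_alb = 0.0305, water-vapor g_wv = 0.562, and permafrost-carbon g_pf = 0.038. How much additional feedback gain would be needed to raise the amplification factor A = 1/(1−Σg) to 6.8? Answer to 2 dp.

Current total gain = 0.6305.
Target gain for A = 6.8: g* = 1 − 1/6.8 = 0.8529.
Additional gain needed = 0.8529 − 0.6305 = 0.22.

0.22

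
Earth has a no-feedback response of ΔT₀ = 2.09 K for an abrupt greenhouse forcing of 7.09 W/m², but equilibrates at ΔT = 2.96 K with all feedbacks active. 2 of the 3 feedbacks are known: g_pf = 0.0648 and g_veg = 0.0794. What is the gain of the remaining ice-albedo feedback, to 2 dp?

0.15

Amplification A = ΔT/ΔT₀ = 2.96/2.09 = 1.416.
Total gain g = 1 − 1/A = 1 − 1/1.416 = 0.2938.
Known gains sum to 0.0648 + 0.0794 = 0.1442.
g_ice = 0.2938 − 0.1442 = 0.15.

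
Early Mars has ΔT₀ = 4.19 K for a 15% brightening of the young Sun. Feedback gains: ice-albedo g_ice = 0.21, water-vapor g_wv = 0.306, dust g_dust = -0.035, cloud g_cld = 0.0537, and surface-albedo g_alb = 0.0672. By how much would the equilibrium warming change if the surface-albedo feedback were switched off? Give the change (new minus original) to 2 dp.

Original: g = 0.6019, ΔT = 4.19/(1−0.6019) = 10.5250 K.
Without surface-albedo: g' = 0.5347, ΔT' = 4.19/(1−0.5347) = 9.0049 K.
Change = 9.0049 − 10.5250 = -1.52 K.

-1.52 K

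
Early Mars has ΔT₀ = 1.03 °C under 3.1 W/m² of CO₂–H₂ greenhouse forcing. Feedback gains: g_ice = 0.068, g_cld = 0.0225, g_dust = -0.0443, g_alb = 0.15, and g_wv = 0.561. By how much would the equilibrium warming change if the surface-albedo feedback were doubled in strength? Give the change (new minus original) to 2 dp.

Original: g = 0.7572, ΔT = 1.03/(1−0.7572) = 4.2422 °C.
With doubled surface-albedo: g' = 0.9072, ΔT' = 1.03/(1−0.9072) = 11.0991 °C.
Change = 11.0991 − 4.2422 = 6.86 °C.

6.86 °C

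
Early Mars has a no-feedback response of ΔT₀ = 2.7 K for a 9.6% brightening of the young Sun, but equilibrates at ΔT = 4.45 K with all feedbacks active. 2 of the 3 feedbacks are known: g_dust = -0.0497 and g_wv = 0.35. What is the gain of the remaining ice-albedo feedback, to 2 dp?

0.09

Amplification A = ΔT/ΔT₀ = 4.45/2.7 = 1.648.
Total gain g = 1 − 1/A = 1 − 1/1.648 = 0.3932.
Known gains sum to -0.0497 + 0.35 = 0.3003.
g_ice = 0.3932 − 0.3003 = 0.09.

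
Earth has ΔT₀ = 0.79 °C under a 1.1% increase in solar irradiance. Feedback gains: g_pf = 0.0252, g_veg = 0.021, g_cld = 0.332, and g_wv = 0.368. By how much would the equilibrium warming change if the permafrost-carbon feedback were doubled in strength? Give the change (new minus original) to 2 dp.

0.34 °C

Original: g = 0.7462, ΔT = 0.79/(1−0.7462) = 3.1127 °C.
With doubled permafrost-carbon: g' = 0.7714, ΔT' = 0.79/(1−0.7714) = 3.4558 °C.
Change = 3.4558 − 3.1127 = 0.34 °C.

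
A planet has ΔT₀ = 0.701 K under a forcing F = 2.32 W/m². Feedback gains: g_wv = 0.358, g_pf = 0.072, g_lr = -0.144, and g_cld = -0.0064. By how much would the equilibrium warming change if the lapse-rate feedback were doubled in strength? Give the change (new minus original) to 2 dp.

-0.16 K

Original: g = 0.2796, ΔT = 0.701/(1−0.2796) = 0.9731 K.
With doubled lapse-rate: g' = 0.1356, ΔT' = 0.701/(1−0.1356) = 0.8110 K.
Change = 0.8110 − 0.9731 = -0.16 K.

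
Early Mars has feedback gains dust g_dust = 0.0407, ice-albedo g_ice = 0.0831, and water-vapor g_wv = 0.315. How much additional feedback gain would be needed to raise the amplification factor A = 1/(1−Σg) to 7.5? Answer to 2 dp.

0.43

Current total gain = 0.4388.
Target gain for A = 7.5: g* = 1 − 1/7.5 = 0.8667.
Additional gain needed = 0.8667 − 0.4388 = 0.43.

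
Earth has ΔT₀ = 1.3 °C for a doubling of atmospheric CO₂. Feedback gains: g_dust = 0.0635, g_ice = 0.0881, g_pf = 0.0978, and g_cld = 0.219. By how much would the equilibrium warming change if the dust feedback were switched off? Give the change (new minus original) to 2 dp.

-0.26 °C

Original: g = 0.4684, ΔT = 1.3/(1−0.4684) = 2.4454 °C.
Without dust: g' = 0.4049, ΔT' = 1.3/(1−0.4049) = 2.1845 °C.
Change = 2.1845 − 2.4454 = -0.26 °C.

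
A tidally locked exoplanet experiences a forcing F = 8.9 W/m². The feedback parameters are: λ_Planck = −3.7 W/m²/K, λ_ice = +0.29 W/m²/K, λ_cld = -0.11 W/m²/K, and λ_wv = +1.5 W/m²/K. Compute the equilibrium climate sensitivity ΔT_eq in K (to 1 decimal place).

Net feedback parameter λ = (−3.7) + (+0.29) + (-0.11) + (+1.5) = -2.02 W/m²/K.
ΔT = −F/λ = −8.9/(-2.02) = 4.4 K.

4.4 K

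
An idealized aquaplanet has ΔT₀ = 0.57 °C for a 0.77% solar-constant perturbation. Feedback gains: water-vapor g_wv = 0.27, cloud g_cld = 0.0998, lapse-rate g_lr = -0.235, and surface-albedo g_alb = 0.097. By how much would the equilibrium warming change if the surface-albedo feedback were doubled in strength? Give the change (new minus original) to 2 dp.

0.11 °C

Original: g = 0.2318, ΔT = 0.57/(1−0.2318) = 0.7420 °C.
With doubled surface-albedo: g' = 0.3288, ΔT' = 0.57/(1−0.3288) = 0.8492 °C.
Change = 0.8492 − 0.7420 = 0.11 °C.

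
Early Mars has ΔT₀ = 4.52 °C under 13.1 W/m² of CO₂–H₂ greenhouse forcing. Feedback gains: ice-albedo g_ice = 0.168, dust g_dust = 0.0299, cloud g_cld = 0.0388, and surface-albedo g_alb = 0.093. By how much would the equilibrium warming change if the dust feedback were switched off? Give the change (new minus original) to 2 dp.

-0.29 °C

Original: g = 0.3297, ΔT = 4.52/(1−0.3297) = 6.7432 °C.
Without dust: g' = 0.2998, ΔT' = 4.52/(1−0.2998) = 6.4553 °C.
Change = 6.4553 − 6.7432 = -0.29 °C.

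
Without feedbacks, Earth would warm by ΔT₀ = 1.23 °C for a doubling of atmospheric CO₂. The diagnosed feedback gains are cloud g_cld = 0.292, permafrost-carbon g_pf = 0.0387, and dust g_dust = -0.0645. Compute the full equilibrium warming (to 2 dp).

1.68 °C

Total gain g = 0.292 + 0.0387 − 0.0645 = 0.2662.
Amplification A = 1/(1 − 0.2662) = 1.363.
ΔT = 1.23 × 1.363 = 1.68 °C.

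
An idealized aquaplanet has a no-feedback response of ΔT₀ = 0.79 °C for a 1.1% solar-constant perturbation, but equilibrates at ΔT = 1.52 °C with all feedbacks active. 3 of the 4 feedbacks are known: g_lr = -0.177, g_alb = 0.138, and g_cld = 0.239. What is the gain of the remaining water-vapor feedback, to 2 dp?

0.28

Amplification A = ΔT/ΔT₀ = 1.52/0.79 = 1.924.
Total gain g = 1 − 1/A = 1 − 1/1.924 = 0.4802.
Known gains sum to -0.177 + 0.138 + 0.239 = 0.2.
g_wv = 0.4802 − 0.2 = 0.28.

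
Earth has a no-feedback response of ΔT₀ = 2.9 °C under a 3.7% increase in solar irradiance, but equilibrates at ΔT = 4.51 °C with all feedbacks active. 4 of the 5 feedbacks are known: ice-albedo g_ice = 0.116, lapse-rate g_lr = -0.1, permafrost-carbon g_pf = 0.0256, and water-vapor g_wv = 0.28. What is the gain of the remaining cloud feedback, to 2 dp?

Amplification A = ΔT/ΔT₀ = 4.51/2.9 = 1.555.
Total gain g = 1 − 1/A = 1 − 1/1.555 = 0.3569.
Known gains sum to 0.116 − 0.1 + 0.0256 + 0.28 = 0.3216.
g_cld = 0.3569 − 0.3216 = 0.04.

0.04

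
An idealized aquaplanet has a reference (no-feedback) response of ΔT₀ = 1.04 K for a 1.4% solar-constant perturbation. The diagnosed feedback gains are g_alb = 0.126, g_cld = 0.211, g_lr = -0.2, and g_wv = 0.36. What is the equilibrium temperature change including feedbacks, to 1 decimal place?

2.1 K

Total gain g = 0.126 + 0.211 − 0.2 + 0.36 = 0.497.
Amplification A = 1/(1 − 0.497) = 1.988.
ΔT = 1.04 × 1.988 = 2.1 K.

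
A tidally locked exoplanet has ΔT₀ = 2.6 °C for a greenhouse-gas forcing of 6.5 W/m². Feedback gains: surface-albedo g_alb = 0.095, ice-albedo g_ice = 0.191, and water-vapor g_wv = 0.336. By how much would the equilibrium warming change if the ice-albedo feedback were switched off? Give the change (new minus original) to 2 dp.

Original: g = 0.622, ΔT = 2.6/(1−0.622) = 6.8783 °C.
Without ice-albedo: g' = 0.431, ΔT' = 2.6/(1−0.431) = 4.5694 °C.
Change = 4.5694 − 6.8783 = -2.31 °C.

-2.31 °C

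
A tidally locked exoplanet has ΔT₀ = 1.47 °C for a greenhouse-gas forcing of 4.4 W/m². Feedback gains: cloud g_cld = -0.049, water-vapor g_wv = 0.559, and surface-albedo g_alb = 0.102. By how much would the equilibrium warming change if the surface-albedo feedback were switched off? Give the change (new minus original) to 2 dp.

-0.79 °C

Original: g = 0.612, ΔT = 1.47/(1−0.612) = 3.7887 °C.
Without surface-albedo: g' = 0.51, ΔT' = 1.47/(1−0.51) = 3.0000 °C.
Change = 3.0000 − 3.7887 = -0.79 °C.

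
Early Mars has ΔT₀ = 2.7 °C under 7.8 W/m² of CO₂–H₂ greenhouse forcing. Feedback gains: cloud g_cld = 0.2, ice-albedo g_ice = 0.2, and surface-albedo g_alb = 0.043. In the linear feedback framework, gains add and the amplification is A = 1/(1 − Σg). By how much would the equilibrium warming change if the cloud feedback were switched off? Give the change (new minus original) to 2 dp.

-1.28 °C

Original: g = 0.443, ΔT = 2.7/(1−0.443) = 4.8474 °C.
Without cloud: g' = 0.243, ΔT' = 2.7/(1−0.243) = 3.5667 °C.
Change = 3.5667 − 4.8474 = -1.28 °C.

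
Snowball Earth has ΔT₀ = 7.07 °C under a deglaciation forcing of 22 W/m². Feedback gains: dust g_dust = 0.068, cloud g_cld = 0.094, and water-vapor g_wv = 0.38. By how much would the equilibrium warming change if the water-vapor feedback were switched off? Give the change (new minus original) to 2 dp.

-7.00 °C

Original: g = 0.542, ΔT = 7.07/(1−0.542) = 15.4367 °C.
Without water-vapor: g' = 0.162, ΔT' = 7.07/(1−0.162) = 8.4368 °C.
Change = 8.4368 − 15.4367 = -7.00 °C.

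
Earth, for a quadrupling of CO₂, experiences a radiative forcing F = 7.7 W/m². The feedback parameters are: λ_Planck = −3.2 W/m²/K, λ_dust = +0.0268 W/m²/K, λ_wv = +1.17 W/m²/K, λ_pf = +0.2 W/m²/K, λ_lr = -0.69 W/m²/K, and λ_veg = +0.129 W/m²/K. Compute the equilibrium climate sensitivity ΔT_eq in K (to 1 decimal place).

Net feedback parameter λ = (−3.2) + (+0.0268) + (+1.17) + (+0.2) + (-0.69) + (+0.129) = -2.3642 W/m²/K.
ΔT = −F/λ = −7.7/(-2.3642) = 3.3 K.

3.3 K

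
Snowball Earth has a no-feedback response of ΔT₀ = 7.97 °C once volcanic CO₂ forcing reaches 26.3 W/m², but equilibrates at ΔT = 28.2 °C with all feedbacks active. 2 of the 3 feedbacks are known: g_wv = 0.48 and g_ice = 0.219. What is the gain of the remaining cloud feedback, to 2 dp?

Amplification A = ΔT/ΔT₀ = 28.2/7.97 = 3.538.
Total gain g = 1 − 1/A = 1 − 1/3.538 = 0.7174.
Known gains sum to 0.48 + 0.219 = 0.699.
g_cld = 0.7174 − 0.699 = 0.02.

0.02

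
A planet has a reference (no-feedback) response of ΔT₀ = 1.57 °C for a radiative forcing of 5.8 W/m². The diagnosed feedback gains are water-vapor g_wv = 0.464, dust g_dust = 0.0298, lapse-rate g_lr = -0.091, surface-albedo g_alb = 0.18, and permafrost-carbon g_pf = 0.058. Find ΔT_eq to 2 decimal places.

Total gain g = 0.464 + 0.0298 − 0.091 + 0.18 + 0.058 = 0.6408.
Amplification A = 1/(1 − 0.6408) = 2.784.
ΔT = 1.57 × 2.784 = 4.37 °C.

4.37 °C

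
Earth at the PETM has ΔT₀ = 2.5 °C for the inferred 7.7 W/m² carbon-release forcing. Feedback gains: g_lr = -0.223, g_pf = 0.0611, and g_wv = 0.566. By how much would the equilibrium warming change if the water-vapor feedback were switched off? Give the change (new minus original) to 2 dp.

-2.04 °C

Original: g = 0.4041, ΔT = 2.5/(1−0.4041) = 4.1953 °C.
Without water-vapor: g' = -0.1619, ΔT' = 2.5/(1+0.1619) = 2.1516 °C.
Change = 2.1516 − 4.1953 = -2.04 °C.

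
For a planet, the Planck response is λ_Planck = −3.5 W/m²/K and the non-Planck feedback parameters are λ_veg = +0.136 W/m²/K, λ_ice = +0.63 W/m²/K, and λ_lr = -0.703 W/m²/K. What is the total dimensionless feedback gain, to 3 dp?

Convert to gains: g_veg = 0.136/3.5 = 0.03886; g_ice = 0.63/3.5 = 0.18; g_lr = -0.703/3.5 = -0.2009.
Total gain g = 0.01796.

0.018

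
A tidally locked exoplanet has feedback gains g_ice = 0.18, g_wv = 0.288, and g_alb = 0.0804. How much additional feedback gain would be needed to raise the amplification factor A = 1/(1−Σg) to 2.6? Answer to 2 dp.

0.07

Current total gain = 0.5484.
Target gain for A = 2.6: g* = 1 − 1/2.6 = 0.6154.
Additional gain needed = 0.6154 − 0.5484 = 0.07.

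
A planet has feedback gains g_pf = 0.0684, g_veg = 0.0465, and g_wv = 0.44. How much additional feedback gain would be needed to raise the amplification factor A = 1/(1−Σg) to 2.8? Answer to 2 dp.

0.09

Current total gain = 0.5549.
Target gain for A = 2.8: g* = 1 − 1/2.8 = 0.6429.
Additional gain needed = 0.6429 − 0.5549 = 0.09.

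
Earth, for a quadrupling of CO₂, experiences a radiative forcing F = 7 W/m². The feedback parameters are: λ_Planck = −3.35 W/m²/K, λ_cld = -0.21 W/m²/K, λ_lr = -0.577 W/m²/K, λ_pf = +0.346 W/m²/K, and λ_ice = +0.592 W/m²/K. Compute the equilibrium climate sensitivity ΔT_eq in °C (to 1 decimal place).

2.2 °C

Net feedback parameter λ = (−3.35) + (-0.21) + (-0.577) + (+0.346) + (+0.592) = -3.199 W/m²/K.
ΔT = −F/λ = −7/(-3.199) = 2.2 °C.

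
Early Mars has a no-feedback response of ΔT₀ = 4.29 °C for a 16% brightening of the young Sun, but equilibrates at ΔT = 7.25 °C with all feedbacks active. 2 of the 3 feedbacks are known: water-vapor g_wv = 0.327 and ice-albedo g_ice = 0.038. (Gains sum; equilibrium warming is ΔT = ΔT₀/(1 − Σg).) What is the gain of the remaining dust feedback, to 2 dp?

Amplification A = ΔT/ΔT₀ = 7.25/4.29 = 1.69.
Total gain g = 1 − 1/A = 1 − 1/1.69 = 0.4083.
Known gains sum to 0.327 + 0.038 = 0.365.
g_dust = 0.4083 − 0.365 = 0.04.

0.04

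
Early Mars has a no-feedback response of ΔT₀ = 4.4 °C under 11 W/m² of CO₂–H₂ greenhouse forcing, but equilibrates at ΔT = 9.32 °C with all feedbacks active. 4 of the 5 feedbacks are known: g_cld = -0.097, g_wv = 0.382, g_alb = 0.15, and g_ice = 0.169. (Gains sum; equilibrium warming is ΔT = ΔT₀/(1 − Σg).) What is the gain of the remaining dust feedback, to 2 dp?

-0.08

Amplification A = ΔT/ΔT₀ = 9.32/4.4 = 2.118.
Total gain g = 1 − 1/A = 1 − 1/2.118 = 0.5279.
Known gains sum to -0.097 + 0.382 + 0.15 + 0.169 = 0.604.
g_dust = 0.5279 − 0.604 = -0.08.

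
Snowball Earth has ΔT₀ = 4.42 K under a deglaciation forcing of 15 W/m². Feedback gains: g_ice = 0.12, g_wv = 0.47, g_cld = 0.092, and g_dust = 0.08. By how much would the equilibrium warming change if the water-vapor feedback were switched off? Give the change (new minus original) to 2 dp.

Original: g = 0.762, ΔT = 4.42/(1−0.762) = 18.5714 K.
Without water-vapor: g' = 0.292, ΔT' = 4.42/(1−0.292) = 6.2429 K.
Change = 6.2429 − 18.5714 = -12.33 K.

-12.33 K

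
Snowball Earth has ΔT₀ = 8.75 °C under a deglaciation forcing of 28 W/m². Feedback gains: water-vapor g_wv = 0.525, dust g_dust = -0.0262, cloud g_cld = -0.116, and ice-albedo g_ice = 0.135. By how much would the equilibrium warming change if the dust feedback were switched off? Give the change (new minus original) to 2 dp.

Original: g = 0.5178, ΔT = 8.75/(1−0.5178) = 18.1460 °C.
Without dust: g' = 0.544, ΔT' = 8.75/(1−0.544) = 19.1886 °C.
Change = 19.1886 − 18.1460 = 1.04 °C.

1.04 °C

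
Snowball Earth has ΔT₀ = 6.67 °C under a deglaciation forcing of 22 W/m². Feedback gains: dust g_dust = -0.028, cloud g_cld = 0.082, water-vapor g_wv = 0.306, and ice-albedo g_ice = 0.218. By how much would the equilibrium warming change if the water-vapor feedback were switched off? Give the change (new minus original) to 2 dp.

Original: g = 0.578, ΔT = 6.67/(1−0.578) = 15.8057 °C.
Without water-vapor: g' = 0.272, ΔT' = 6.67/(1−0.272) = 9.1621 °C.
Change = 9.1621 − 15.8057 = -6.64 °C.

-6.64 °C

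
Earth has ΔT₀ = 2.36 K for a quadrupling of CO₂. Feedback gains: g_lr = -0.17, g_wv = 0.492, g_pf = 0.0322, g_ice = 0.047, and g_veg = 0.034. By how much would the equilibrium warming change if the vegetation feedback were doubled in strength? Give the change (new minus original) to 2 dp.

0.27 K

Original: g = 0.4352, ΔT = 2.36/(1−0.4352) = 4.1785 K.
With doubled vegetation: g' = 0.4692, ΔT' = 2.36/(1−0.4692) = 4.4461 K.
Change = 4.4461 − 4.1785 = 0.27 K.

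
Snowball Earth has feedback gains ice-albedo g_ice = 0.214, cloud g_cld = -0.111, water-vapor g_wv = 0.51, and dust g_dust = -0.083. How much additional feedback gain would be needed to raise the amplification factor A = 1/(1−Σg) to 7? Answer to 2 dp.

Current total gain = 0.53.
Target gain for A = 7: g* = 1 − 1/7 = 0.8571.
Additional gain needed = 0.8571 − 0.53 = 0.33.

0.33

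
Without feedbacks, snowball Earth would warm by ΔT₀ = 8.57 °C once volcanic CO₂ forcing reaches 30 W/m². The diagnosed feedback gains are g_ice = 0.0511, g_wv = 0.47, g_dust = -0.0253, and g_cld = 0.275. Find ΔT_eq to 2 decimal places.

Total gain g = 0.0511 + 0.47 − 0.0253 + 0.275 = 0.7708.
Amplification A = 1/(1 − 0.7708) = 4.363.
ΔT = 8.57 × 4.363 = 37.39 °C.

37.39 °C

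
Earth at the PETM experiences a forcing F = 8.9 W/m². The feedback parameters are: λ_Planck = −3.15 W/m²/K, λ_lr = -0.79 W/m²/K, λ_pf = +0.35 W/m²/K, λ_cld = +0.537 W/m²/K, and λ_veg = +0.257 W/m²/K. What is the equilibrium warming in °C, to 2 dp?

3.18 °C

Net feedback parameter λ = (−3.15) + (-0.79) + (+0.35) + (+0.537) + (+0.257) = -2.796 W/m²/K.
ΔT = −F/λ = −8.9/(-2.796) = 3.18 °C.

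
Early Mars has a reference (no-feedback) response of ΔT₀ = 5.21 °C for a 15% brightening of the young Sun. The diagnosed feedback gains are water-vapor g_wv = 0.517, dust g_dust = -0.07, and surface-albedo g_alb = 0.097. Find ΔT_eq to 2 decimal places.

11.43 °C

Total gain g = 0.517 − 0.07 + 0.097 = 0.544.
Amplification A = 1/(1 − 0.544) = 2.193.
ΔT = 5.21 × 2.193 = 11.43 °C.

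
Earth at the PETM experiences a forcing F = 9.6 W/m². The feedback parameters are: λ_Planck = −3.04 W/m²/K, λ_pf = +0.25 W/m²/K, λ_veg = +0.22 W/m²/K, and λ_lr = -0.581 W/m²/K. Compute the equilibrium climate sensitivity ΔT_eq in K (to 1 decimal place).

Net feedback parameter λ = (−3.04) + (+0.25) + (+0.22) + (-0.581) = -3.151 W/m²/K.
ΔT = −F/λ = −9.6/(-3.151) = 3.0 K.

3.0 K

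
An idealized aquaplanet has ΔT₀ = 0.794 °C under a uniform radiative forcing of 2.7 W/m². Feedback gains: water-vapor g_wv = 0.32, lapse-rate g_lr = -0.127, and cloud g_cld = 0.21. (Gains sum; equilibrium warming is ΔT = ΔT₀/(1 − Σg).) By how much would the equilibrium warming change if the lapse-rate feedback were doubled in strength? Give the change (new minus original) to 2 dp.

Original: g = 0.403, ΔT = 0.794/(1−0.403) = 1.3300 °C.
With doubled lapse-rate: g' = 0.276, ΔT' = 0.794/(1−0.276) = 1.0967 °C.
Change = 1.0967 − 1.3300 = -0.23 °C.

-0.23 °C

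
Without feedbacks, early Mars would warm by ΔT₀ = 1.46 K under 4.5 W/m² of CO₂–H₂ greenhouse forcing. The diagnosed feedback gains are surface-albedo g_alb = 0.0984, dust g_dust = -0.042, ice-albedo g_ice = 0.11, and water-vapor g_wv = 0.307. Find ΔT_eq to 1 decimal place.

2.8 K

Total gain g = 0.0984 − 0.042 + 0.11 + 0.307 = 0.4734.
Amplification A = 1/(1 − 0.4734) = 1.899.
ΔT = 1.46 × 1.899 = 2.8 K.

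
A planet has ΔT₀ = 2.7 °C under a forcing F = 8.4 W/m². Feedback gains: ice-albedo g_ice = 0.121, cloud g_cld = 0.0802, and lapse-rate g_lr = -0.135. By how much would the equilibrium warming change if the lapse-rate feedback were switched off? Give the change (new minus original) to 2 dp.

Original: g = 0.0662, ΔT = 2.7/(1−0.0662) = 2.8914 °C.
Without lapse-rate: g' = 0.2012, ΔT' = 2.7/(1−0.2012) = 3.3801 °C.
Change = 3.3801 − 2.8914 = 0.49 °C.

0.49 °C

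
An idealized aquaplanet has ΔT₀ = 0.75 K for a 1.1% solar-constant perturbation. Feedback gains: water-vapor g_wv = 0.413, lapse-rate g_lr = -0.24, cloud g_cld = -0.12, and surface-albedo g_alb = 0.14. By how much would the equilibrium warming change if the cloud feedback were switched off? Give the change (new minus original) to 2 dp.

Original: g = 0.193, ΔT = 0.75/(1−0.193) = 0.9294 K.
Without cloud: g' = 0.313, ΔT' = 0.75/(1−0.313) = 1.0917 K.
Change = 1.0917 − 0.9294 = 0.16 K.

0.16 K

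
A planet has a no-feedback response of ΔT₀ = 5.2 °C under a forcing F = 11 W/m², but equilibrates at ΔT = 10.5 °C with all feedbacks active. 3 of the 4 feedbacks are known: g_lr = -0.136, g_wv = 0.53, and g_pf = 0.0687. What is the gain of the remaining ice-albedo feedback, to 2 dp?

Amplification A = ΔT/ΔT₀ = 10.5/5.2 = 2.019.
Total gain g = 1 − 1/A = 1 − 1/2.019 = 0.5047.
Known gains sum to -0.136 + 0.53 + 0.0687 = 0.4627.
g_ice = 0.5047 − 0.4627 = 0.04.

0.04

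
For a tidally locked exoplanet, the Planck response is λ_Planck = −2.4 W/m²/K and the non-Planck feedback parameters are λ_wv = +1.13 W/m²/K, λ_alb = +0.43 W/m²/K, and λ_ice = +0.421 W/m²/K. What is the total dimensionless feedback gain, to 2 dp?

Convert to gains: g_wv = 1.13/2.4 = 0.4708; g_alb = 0.43/2.4 = 0.1792; g_ice = 0.421/2.4 = 0.1754.
Total gain g = 0.8254.

0.83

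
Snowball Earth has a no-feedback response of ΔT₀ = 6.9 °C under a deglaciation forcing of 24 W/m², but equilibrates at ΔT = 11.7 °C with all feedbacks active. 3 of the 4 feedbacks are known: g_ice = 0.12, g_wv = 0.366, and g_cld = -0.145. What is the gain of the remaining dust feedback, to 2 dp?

Amplification A = ΔT/ΔT₀ = 11.7/6.9 = 1.696.
Total gain g = 1 − 1/A = 1 − 1/1.696 = 0.4104.
Known gains sum to 0.12 + 0.366 − 0.145 = 0.341.
g_dust = 0.4104 − 0.341 = 0.07.

0.07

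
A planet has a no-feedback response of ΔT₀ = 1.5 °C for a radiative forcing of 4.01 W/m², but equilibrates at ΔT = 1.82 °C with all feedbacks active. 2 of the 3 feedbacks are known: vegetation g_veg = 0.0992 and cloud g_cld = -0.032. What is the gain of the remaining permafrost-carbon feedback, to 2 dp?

Amplification A = ΔT/ΔT₀ = 1.82/1.5 = 1.213.
Total gain g = 1 − 1/A = 1 − 1/1.213 = 0.1756.
Known gains sum to 0.0992 − 0.032 = 0.0672.
g_pf = 0.1756 − 0.0672 = 0.11.

0.11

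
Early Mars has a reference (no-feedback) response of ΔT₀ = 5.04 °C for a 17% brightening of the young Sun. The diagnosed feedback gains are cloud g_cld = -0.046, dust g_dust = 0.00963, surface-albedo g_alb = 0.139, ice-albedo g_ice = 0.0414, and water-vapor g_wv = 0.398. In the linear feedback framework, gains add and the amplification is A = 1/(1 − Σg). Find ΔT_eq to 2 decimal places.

Total gain g = -0.046 + 0.00963 + 0.139 + 0.0414 + 0.398 = 0.54203.
Amplification A = 1/(1 − 0.54203) = 2.184.
ΔT = 5.04 × 2.184 = 11.01 °C.

11.01 °C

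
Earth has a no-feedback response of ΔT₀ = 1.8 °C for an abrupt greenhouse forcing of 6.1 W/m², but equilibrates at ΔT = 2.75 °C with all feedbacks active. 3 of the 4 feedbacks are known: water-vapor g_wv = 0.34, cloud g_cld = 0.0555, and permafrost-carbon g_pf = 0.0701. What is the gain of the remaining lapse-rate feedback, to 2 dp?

Amplification A = ΔT/ΔT₀ = 2.75/1.8 = 1.528.
Total gain g = 1 − 1/A = 1 − 1/1.528 = 0.3455.
Known gains sum to 0.34 + 0.0555 + 0.0701 = 0.4656.
g_lr = 0.3455 − 0.4656 = -0.12.

-0.12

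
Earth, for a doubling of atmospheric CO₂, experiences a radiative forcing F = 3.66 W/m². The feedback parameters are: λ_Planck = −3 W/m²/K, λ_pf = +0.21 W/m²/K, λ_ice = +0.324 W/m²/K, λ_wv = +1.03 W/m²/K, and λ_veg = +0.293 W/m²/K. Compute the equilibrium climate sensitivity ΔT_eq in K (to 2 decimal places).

Net feedback parameter λ = (−3) + (+0.21) + (+0.324) + (+1.03) + (+0.293) = -1.143 W/m²/K.
ΔT = −F/λ = −3.66/(-1.143) = 3.20 K.

3.20 K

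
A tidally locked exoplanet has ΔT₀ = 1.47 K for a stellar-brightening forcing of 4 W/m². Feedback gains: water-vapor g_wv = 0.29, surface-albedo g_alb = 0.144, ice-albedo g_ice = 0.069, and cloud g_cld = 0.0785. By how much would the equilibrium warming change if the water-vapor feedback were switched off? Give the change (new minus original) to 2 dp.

-1.44 K

Original: g = 0.5815, ΔT = 1.47/(1−0.5815) = 3.5125 K.
Without water-vapor: g' = 0.2915, ΔT' = 1.47/(1−0.2915) = 2.0748 K.
Change = 2.0748 − 3.5125 = -1.44 K.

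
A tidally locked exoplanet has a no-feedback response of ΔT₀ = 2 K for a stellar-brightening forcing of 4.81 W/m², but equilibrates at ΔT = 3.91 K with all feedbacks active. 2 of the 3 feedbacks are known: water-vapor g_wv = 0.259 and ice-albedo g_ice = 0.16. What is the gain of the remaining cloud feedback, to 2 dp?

Amplification A = ΔT/ΔT₀ = 3.91/2 = 1.955.
Total gain g = 1 − 1/A = 1 − 1/1.955 = 0.4885.
Known gains sum to 0.259 + 0.16 = 0.419.
g_cld = 0.4885 − 0.419 = 0.07.

0.07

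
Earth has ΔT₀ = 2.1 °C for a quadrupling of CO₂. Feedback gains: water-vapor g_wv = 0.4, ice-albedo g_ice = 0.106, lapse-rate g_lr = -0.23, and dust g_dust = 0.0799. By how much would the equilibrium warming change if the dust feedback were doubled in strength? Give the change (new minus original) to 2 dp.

0.46 °C

Original: g = 0.3559, ΔT = 2.1/(1−0.3559) = 3.2604 °C.
With doubled dust: g' = 0.4358, ΔT' = 2.1/(1−0.4358) = 3.7221 °C.
Change = 3.7221 − 3.2604 = 0.46 °C.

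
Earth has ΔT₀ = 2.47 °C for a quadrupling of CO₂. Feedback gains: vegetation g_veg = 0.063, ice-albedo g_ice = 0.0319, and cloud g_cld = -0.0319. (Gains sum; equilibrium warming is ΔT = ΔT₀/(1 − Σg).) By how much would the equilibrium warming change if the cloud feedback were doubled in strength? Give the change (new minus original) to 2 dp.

-0.09 °C

Original: g = 0.063, ΔT = 2.47/(1−0.063) = 2.6361 °C.
With doubled cloud: g' = 0.0311, ΔT' = 2.47/(1−0.0311) = 2.5493 °C.
Change = 2.5493 − 2.6361 = -0.09 °C.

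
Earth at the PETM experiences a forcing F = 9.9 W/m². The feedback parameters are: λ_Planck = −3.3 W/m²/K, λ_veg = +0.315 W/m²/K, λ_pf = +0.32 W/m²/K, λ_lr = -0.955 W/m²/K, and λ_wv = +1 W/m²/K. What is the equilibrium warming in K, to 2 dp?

3.78 K

Net feedback parameter λ = (−3.3) + (+0.315) + (+0.32) + (-0.955) + (+1) = -2.62 W/m²/K.
ΔT = −F/λ = −9.9/(-2.62) = 3.78 K.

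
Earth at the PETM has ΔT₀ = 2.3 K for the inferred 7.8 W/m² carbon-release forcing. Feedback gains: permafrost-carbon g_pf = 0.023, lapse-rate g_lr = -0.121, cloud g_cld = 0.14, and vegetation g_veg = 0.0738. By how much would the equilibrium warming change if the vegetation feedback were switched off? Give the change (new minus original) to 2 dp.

-0.20 K

Original: g = 0.1158, ΔT = 2.3/(1−0.1158) = 2.6012 K.
Without vegetation: g' = 0.042, ΔT' = 2.3/(1−0.042) = 2.4008 K.
Change = 2.4008 − 2.6012 = -0.20 K.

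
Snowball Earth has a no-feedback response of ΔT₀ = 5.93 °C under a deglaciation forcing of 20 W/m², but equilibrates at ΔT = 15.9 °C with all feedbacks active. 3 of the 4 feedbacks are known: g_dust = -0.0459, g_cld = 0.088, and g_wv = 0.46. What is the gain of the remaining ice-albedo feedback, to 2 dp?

0.12

Amplification A = ΔT/ΔT₀ = 15.9/5.93 = 2.681.
Total gain g = 1 − 1/A = 1 − 1/2.681 = 0.627.
Known gains sum to -0.0459 + 0.088 + 0.46 = 0.5021.
g_ice = 0.627 − 0.5021 = 0.12.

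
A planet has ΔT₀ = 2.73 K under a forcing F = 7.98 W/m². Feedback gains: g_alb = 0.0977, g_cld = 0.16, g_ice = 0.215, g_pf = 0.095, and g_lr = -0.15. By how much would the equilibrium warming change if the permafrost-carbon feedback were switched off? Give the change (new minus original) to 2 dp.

Original: g = 0.4177, ΔT = 2.73/(1−0.4177) = 4.6883 K.
Without permafrost-carbon: g' = 0.3227, ΔT' = 2.73/(1−0.3227) = 4.0307 K.
Change = 4.0307 − 4.6883 = -0.66 K.

-0.66 K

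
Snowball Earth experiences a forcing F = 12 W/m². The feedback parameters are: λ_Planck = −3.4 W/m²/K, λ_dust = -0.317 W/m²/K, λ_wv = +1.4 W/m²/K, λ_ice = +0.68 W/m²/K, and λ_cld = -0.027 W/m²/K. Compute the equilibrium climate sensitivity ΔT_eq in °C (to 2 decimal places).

Net feedback parameter λ = (−3.4) + (-0.317) + (+1.4) + (+0.68) + (-0.027) = -1.664 W/m²/K.
ΔT = −F/λ = −12/(-1.664) = 7.21 °C.

7.21 °C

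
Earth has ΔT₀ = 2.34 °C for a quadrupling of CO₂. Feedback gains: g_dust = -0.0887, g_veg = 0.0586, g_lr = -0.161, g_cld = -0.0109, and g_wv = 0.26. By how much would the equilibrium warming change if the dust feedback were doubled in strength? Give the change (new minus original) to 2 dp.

Original: g = 0.058, ΔT = 2.34/(1−0.058) = 2.4841 °C.
With doubled dust: g' = -0.0307, ΔT' = 2.34/(1+0.0307) = 2.2703 °C.
Change = 2.2703 − 2.4841 = -0.21 °C.

-0.21 °C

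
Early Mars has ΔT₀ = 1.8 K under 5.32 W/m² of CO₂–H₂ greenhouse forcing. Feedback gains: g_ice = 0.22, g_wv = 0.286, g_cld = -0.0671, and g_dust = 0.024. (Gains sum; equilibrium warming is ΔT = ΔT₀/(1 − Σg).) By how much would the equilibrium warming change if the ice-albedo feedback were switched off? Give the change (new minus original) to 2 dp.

-0.97 K

Original: g = 0.4629, ΔT = 1.8/(1−0.4629) = 3.3513 K.
Without ice-albedo: g' = 0.2429, ΔT' = 1.8/(1−0.2429) = 2.3775 K.
Change = 2.3775 − 3.3513 = -0.97 K.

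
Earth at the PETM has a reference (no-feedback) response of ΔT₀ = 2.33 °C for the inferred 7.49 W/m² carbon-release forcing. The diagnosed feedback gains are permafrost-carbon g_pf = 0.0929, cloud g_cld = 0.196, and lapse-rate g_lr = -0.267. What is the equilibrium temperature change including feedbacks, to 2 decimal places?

2.38 °C

Total gain g = 0.0929 + 0.196 − 0.267 = 0.0219.
Amplification A = 1/(1 − 0.0219) = 1.022.
ΔT = 2.33 × 1.022 = 2.38 °C.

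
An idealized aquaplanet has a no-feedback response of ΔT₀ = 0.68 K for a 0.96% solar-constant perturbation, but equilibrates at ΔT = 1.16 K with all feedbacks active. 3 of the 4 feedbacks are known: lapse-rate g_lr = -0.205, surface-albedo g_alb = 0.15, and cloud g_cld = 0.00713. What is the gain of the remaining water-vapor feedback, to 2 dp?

0.46

Amplification A = ΔT/ΔT₀ = 1.16/0.68 = 1.706.
Total gain g = 1 − 1/A = 1 − 1/1.706 = 0.4138.
Known gains sum to -0.205 + 0.15 + 0.00713 = -0.04787.
g_wv = 0.4138 + 0.04787 = 0.46.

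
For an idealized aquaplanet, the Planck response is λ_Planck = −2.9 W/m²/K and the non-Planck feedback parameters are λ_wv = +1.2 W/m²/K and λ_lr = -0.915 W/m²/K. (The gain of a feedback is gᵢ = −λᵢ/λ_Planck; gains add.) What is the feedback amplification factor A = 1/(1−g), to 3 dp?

1.109

Convert to gains: g_wv = 1.2/2.9 = 0.4138; g_lr = -0.915/2.9 = -0.3155.
Total gain g = 0.0983.
A = 1/(1 − 0.0983) = 1.109.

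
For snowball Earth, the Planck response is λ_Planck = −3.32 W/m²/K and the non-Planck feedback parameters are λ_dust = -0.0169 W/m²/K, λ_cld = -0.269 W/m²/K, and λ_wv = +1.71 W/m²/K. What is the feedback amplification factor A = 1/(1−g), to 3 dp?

Convert to gains: g_dust = -0.0169/3.32 = -0.00509; g_cld = -0.269/3.32 = -0.08102; g_wv = 1.71/3.32 = 0.5151.
Total gain g = 0.42899.
A = 1/(1 − 0.42899) = 1.751.

1.751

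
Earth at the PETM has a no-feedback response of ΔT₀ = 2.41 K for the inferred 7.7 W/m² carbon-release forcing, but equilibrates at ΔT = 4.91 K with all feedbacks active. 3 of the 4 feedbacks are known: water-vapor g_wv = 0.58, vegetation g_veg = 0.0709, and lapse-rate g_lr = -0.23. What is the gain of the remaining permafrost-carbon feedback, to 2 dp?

Amplification A = ΔT/ΔT₀ = 4.91/2.41 = 2.037.
Total gain g = 1 − 1/A = 1 − 1/2.037 = 0.5091.
Known gains sum to 0.58 + 0.0709 − 0.23 = 0.4209.
g_pf = 0.5091 − 0.4209 = 0.09.

0.09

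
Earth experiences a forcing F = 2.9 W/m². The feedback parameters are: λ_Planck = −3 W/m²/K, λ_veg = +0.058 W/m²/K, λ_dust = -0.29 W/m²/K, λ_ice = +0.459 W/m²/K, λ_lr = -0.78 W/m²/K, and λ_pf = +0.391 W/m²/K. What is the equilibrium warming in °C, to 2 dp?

Net feedback parameter λ = (−3) + (+0.058) + (-0.29) + (+0.459) + (-0.78) + (+0.391) = -3.162 W/m²/K.
ΔT = −F/λ = −2.9/(-3.162) = 0.92 °C.

0.92 °C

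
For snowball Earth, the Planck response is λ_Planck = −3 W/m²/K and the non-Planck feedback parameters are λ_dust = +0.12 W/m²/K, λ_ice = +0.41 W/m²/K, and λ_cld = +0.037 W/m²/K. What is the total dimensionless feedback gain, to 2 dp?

0.19

Convert to gains: g_dust = 0.12/3 = 0.04; g_ice = 0.41/3 = 0.1367; g_cld = 0.037/3 = 0.01233.
Total gain g = 0.18903.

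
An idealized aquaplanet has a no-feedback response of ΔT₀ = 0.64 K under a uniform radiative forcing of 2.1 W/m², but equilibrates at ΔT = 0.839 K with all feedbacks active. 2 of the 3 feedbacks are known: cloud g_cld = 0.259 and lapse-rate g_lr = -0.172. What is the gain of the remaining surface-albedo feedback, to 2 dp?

Amplification A = ΔT/ΔT₀ = 0.839/0.64 = 1.311.
Total gain g = 1 − 1/A = 1 − 1/1.311 = 0.2372.
Known gains sum to 0.259 − 0.172 = 0.087.
g_alb = 0.2372 − 0.087 = 0.15.

0.15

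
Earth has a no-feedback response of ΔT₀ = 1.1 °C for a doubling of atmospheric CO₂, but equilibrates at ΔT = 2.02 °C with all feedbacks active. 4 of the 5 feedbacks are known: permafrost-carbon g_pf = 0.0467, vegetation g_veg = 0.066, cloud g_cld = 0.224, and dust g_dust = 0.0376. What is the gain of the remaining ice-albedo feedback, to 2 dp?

Amplification A = ΔT/ΔT₀ = 2.02/1.1 = 1.836.
Total gain g = 1 − 1/A = 1 − 1/1.836 = 0.4553.
Known gains sum to 0.0467 + 0.066 + 0.224 + 0.0376 = 0.3743.
g_ice = 0.4553 − 0.3743 = 0.08.

0.08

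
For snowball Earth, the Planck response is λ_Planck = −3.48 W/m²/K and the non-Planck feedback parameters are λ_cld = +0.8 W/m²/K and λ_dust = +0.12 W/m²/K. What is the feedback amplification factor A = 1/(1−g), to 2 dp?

Convert to gains: g_cld = 0.8/3.48 = 0.2299; g_dust = 0.12/3.48 = 0.03448.
Total gain g = 0.26438.
A = 1/(1 − 0.26438) = 1.36.

1.36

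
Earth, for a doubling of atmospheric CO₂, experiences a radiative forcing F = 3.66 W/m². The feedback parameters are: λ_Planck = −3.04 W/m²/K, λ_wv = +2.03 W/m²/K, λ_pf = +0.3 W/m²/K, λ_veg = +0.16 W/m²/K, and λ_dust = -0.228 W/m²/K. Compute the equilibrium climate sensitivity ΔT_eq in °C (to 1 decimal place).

Net feedback parameter λ = (−3.04) + (+2.03) + (+0.3) + (+0.16) + (-0.228) = -0.778 W/m²/K.
ΔT = −F/λ = −3.66/(-0.778) = 4.7 °C.

4.7 °C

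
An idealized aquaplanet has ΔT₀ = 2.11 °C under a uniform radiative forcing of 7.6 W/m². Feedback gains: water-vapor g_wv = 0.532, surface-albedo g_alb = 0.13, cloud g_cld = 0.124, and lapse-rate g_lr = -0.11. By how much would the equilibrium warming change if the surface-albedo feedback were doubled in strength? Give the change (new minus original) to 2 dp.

4.36 °C

Original: g = 0.676, ΔT = 2.11/(1−0.676) = 6.5123 °C.
With doubled surface-albedo: g' = 0.806, ΔT' = 2.11/(1−0.806) = 10.8763 °C.
Change = 10.8763 − 6.5123 = 4.36 °C.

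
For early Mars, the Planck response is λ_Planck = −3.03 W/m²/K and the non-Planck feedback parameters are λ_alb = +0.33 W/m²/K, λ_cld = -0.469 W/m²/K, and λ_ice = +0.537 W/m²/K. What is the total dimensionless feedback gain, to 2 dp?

Convert to gains: g_alb = 0.33/3.03 = 0.1089; g_cld = -0.469/3.03 = -0.1548; g_ice = 0.537/3.03 = 0.1772.
Total gain g = 0.1313.

0.13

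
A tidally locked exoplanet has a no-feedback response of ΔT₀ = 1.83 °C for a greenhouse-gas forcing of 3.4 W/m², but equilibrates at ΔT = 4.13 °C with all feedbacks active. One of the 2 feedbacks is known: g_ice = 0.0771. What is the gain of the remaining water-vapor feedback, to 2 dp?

Amplification A = ΔT/ΔT₀ = 4.13/1.83 = 2.257.
Total gain g = 1 − 1/A = 1 − 1/2.257 = 0.5569.
The known gain is 0.0771.
g_wv = 0.5569 − 0.0771 = 0.48.

0.48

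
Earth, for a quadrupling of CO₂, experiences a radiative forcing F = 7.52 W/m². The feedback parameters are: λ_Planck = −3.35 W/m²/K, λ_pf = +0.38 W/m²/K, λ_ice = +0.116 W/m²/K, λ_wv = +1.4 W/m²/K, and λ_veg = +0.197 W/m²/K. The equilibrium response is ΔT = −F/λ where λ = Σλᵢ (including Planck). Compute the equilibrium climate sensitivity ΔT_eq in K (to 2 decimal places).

Net feedback parameter λ = (−3.35) + (+0.38) + (+0.116) + (+1.4) + (+0.197) = -1.257 W/m²/K.
ΔT = −F/λ = −7.52/(-1.257) = 5.98 K.

5.98 K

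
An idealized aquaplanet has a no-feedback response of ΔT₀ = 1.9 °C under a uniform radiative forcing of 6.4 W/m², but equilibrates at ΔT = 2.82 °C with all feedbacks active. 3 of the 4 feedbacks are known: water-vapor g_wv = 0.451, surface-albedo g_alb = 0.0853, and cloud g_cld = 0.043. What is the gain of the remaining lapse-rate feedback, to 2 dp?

Amplification A = ΔT/ΔT₀ = 2.82/1.9 = 1.484.
Total gain g = 1 − 1/A = 1 − 1/1.484 = 0.3261.
Known gains sum to 0.451 + 0.0853 + 0.043 = 0.5793.
g_lr = 0.3261 − 0.5793 = -0.25.

-0.25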